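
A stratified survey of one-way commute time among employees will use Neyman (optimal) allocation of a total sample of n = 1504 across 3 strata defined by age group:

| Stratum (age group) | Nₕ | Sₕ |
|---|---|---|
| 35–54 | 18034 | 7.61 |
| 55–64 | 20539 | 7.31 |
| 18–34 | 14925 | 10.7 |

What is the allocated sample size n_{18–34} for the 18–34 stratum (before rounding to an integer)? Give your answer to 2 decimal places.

537.23

Neyman allocation: nₕ = n·NₕSₕ / Σⱼ NⱼSⱼ.
Σ NⱼSⱼ = 18034·7.61 + 20539·7.31 + 14925·10.7 = 447076.33.
n_{18–34} = 1504·14925·10.7 / 447076.33 = 537.23.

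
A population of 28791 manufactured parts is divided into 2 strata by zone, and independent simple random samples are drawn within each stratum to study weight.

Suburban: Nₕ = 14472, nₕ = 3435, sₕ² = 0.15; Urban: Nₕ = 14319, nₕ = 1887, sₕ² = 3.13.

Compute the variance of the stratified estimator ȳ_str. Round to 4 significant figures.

Var(ȳ_str) = Σₕ Wₕ²(1 − fₕ)sₕ²/nₕ with Wₕ = Nₕ/N, N = 28791.
Suburban: Wₕ = 0.50265708; term = 0.50265708²·(1 − 0.23735489)·0.15/3435 = 8.4145446 × 10^-6.
Urban: Wₕ = 0.49734292; term = 0.49734292²·(1 − 0.13178295)·3.13/1887 = 3.5621535 × 10^-4.
Sum = 3.6462989 × 10^-4.

3.646 × 10^-4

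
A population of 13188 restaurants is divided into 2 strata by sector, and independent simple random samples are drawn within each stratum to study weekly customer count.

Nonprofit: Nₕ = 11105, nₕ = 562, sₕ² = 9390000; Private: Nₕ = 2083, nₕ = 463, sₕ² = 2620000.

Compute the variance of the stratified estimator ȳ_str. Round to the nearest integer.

11357

Var(ȳ_str) = Σₕ Wₕ²(1 − fₕ)sₕ²/nₕ with Wₕ = Nₕ/N, N = 13188.
Nonprofit: Wₕ = 0.84205338; term = 0.84205338²·(1 − 0.05060783)·9390000/562 = 11247.453.
Private: Wₕ = 0.15794662; term = 0.15794662²·(1 − 0.22227556)·2620000/463 = 109.79099.
Sum = 11357.244.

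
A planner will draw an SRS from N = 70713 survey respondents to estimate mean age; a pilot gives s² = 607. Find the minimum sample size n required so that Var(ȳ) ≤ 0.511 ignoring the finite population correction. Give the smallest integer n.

1188

Without fpc, n₀ = s²/D = 607/0.511 = 1187.8669.
Rounding up, n = 1188.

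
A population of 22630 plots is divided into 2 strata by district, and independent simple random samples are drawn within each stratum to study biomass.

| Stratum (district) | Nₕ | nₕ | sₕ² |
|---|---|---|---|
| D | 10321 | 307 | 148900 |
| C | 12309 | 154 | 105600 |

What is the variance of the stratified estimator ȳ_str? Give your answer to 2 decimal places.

298.22

Var(ȳ_str) = Σₕ Wₕ²(1 − fₕ)sₕ²/nₕ with Wₕ = Nₕ/N, N = 22630.
D: Wₕ = 0.45607601; term = 0.45607601²·(1 − 0.02974518)·148900/307 = 97.885098.
C: Wₕ = 0.54392399; term = 0.54392399²·(1 − 0.01251117)·105600/154 = 200.33269.
Sum = 298.21779.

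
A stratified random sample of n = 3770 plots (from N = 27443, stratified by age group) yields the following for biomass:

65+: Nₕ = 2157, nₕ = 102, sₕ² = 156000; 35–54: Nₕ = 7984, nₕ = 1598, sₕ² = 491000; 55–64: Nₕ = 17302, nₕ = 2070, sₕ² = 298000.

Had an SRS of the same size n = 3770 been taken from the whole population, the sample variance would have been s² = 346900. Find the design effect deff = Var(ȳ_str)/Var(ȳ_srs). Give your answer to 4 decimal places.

1.0101

Var(ȳ_str) = Σ Wₕ²(1−fₕ)sₕ²/nₕ with Wₕ = Nₕ/27443:
  65+: (2157/27443)²·(1−102/2157)·156000/102 = 9.0016729
  35–54: (7984/27443)²·(1−1598/7984)·491000/1598 = 20.801324
  55–64: (17302/27443)²·(1−2070/17302)·298000/2070 = 50.377427
  → Var(ȳ_str) = 80.180424.
Var(ȳ_srs) = (1 − 3770/27443)·346900/3770 = 79.375169.
deff = 80.180424 / 79.375169 = 1.0101.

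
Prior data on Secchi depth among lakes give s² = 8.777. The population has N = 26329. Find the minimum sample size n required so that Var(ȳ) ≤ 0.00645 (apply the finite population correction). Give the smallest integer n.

Without fpc, n₀ = s²/D = 8.777/0.00645 = 1360.7752.
With fpc, (1 − n/N)·s²/n ≤ D requires n ≥ n₀/(1 + n₀/N) = 1360.7752/(1 + 1360.7752/26329) = 1293.9018.
Rounding up, n = 1294.

1294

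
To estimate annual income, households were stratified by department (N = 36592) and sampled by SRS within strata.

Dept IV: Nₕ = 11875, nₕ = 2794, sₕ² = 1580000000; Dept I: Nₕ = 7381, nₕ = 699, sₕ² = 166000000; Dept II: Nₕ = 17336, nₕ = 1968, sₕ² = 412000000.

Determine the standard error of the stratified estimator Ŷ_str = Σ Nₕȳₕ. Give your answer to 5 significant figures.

1.1334 × 10^7

Var(Ŷ_str) = Σₕ Nₕ²(1 − fₕ)sₕ²/nₕ.
Dept IV: 11875²·(1 − 2794/11875)·1580000000/2794 = 6.0981483 × 10^13.
Dept I: 7381²·(1 − 699/7381)·166000000/699 = 1.1712581 × 10^13.
Dept II: 17336²·(1 − 1968/17336)·412000000/1968 = 5.5774845 × 10^13.
Sum = 1.2846891 × 10^14.
SE = √(1.2846891 × 10^14) = 1.1334 × 10^7.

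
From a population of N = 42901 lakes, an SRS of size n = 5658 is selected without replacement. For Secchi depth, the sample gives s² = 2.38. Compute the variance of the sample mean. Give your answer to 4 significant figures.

Under SRS without replacement, Var(ȳ) = (1 − f)·s²/n with f = n/N = 5658/42901 = 0.13188504.
Var(ȳ) = (1 − 0.13188504)·2.38/5658 = 0.86811496·4.2064334 × 10^-4 = 3.6516677 × 10^-4.

3.652 × 10^-4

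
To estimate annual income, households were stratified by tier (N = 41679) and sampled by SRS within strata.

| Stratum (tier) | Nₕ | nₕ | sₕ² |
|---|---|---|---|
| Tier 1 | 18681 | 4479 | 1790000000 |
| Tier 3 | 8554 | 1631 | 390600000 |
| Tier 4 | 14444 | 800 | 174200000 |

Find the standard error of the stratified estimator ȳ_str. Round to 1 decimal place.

306.4

Var(ȳ_str) = Σₕ Wₕ²(1 − fₕ)sₕ²/nₕ with Wₕ = Nₕ/N, N = 41679.
Tier 1: Wₕ = 0.44821133; term = 0.44821133²·(1 − 0.23976233)·1790000000/4479 = 61036.134.
Tier 3: Wₕ = 0.20523525; term = 0.20523525²·(1 − 0.19067103)·390600000/1631 = 8164.0804.
Tier 4: Wₕ = 0.34655342; term = 0.34655342²·(1 − 0.05538632)·174200000/800 = 24703.175.
Sum = 93903.389.
SE = √(93903.389) = 306.4.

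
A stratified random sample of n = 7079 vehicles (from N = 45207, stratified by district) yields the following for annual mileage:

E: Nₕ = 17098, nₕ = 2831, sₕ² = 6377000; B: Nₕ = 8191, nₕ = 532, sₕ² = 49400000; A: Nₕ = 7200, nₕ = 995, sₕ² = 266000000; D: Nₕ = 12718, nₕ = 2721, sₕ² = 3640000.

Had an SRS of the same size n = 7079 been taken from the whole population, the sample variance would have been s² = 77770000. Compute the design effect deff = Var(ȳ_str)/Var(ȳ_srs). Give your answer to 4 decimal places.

Var(ȳ_str) = Σ Wₕ²(1−fₕ)sₕ²/nₕ with Wₕ = Nₕ/45207:
  E: (17098/45207)²·(1−2831/17098)·6377000/2831 = 268.87049
  B: (8191/45207)²·(1−532/8191)·49400000/532 = 2850.4468
  A: (7200/45207)²·(1−995/7200)·266000000/995 = 5844.1515
  D: (12718/45207)²·(1−2721/12718)·3640000/2721 = 83.224267
  → Var(ȳ_str) = 9046.6931.
Var(ȳ_srs) = (1 − 7079/45207)·77770000/7079 = 9265.7062.
deff = 9046.6931 / 9265.7062 = 0.9764.

0.9764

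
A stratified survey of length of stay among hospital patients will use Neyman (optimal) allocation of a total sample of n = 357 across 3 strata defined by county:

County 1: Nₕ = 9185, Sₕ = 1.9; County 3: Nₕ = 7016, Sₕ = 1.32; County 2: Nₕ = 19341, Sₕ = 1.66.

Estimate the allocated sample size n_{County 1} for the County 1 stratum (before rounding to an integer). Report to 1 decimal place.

Neyman allocation: nₕ = n·NₕSₕ / Σⱼ NⱼSⱼ.
Σ NⱼSⱼ = 9185·1.9 + 7016·1.32 + 19341·1.66 = 58818.68.
n_{County 1} = 357·9185·1.9 / 58818.68 = 105.9.

105.9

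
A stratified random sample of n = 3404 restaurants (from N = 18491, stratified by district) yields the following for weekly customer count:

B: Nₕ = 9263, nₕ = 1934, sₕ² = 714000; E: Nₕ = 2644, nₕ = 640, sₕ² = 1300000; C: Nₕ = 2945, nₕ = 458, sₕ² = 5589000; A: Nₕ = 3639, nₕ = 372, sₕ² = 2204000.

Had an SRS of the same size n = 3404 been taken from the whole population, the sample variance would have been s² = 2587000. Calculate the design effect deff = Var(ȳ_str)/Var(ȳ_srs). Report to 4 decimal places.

0.9228

Var(ȳ_str) = Σ Wₕ²(1−fₕ)sₕ²/nₕ with Wₕ = Nₕ/18491:
  B: (9263/18491)²·(1−1934/9263)·714000/1934 = 73.302254
  E: (2644/18491)²·(1−640/2644)·1300000/640 = 31.47761
  C: (2945/18491)²·(1−458/2945)·5589000/458 = 261.40201
  A: (3639/18491)²·(1−372/3639)·2204000/372 = 206.00561
  → Var(ȳ_str) = 572.18748.
Var(ȳ_srs) = (1 − 3404/18491)·2587000/3404 = 620.08235.
deff = 572.18748 / 620.08235 = 0.9228.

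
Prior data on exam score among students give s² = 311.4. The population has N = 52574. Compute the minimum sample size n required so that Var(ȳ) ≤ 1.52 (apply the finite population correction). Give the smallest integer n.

205

Without fpc, n₀ = s²/D = 311.4/1.52 = 204.8684.
With fpc, (1 − n/N)·s²/n ≤ D requires n ≥ n₀/(1 + n₀/N) = 204.8684/(1 + 204.8684/52574) = 204.0732.
Rounding up, n = 205.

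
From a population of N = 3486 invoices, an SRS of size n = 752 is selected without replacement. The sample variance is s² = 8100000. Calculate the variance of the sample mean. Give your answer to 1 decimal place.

8447.7

Under SRS without replacement, Var(ȳ) = (1 − f)·s²/n with f = n/N = 752/3486 = 0.21572002.
Var(ȳ) = (1 − 0.21572002)·8100000/752 = 0.78427998·10771.277 = 8447.6966.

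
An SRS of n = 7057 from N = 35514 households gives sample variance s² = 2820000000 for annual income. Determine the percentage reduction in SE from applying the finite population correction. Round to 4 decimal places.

f = n/N = 7057/35514 = 0.19871037.
SE_no-fpc = √(s²/n) = 632.14178; SE_fpc = √((1−f)s²/n) = 565.86034.
Ratio = √(1−f) = 0.89514783. Reduction = 100·(1 − 0.89514783) = 10.4852%.

10.4852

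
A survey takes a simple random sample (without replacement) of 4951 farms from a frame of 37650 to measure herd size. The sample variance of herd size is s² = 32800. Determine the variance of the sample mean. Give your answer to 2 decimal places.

Under SRS without replacement, Var(ȳ) = (1 − f)·s²/n with f = n/N = 4951/37650 = 0.13150066.
Var(ȳ) = (1 − 0.13150066)·32800/4951 = 0.86849934·6.6249243 = 5.7537423.

5.75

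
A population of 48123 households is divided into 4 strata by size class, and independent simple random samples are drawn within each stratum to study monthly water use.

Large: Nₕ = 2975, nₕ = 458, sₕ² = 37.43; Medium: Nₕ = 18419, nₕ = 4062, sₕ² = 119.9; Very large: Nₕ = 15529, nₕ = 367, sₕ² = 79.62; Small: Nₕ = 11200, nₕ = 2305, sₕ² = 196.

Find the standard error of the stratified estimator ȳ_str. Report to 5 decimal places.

0.17132

Var(ȳ_str) = Σₕ Wₕ²(1 − fₕ)sₕ²/nₕ with Wₕ = Nₕ/N, N = 48123.
Large: Wₕ = 0.06182075; term = 0.06182075²·(1 − 0.15394958)·37.43/458 = 2.6425253 × 10^-4.
Medium: Wₕ = 0.38274837; term = 0.38274837²·(1 − 0.22053315)·119.9/4062 = 0.0033705721.
Very large: Wₕ = 0.32269393; term = 0.32269393²·(1 − 0.02363320)·79.62/367 = 0.022057216.
Small: Wₕ = 0.23273694; term = 0.23273694²·(1 − 0.20580357)·196/2305 = 0.0036580002.
Sum = 0.029350041.
SE = √(0.029350041) = 0.17132.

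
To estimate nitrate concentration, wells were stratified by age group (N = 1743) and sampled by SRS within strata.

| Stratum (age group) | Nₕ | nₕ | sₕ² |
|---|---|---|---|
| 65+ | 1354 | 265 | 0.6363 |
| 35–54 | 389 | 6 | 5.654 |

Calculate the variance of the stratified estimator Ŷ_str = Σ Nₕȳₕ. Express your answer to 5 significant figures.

Var(Ŷ_str) = Σₕ Nₕ²(1 − fₕ)sₕ²/nₕ.
65+: 1354²·(1 − 265/1354)·0.6363/265 = 3540.4837.
35–54: 389²·(1 − 6/389)·5.654/6 = 140395.42.
Sum = 143935.9.

143940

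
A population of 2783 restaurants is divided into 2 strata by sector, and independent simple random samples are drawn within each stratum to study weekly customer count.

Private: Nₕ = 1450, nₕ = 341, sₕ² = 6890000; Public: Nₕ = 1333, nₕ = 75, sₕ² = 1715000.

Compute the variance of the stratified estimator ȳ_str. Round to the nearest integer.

9146

Var(ȳ_str) = Σₕ Wₕ²(1 − fₕ)sₕ²/nₕ with Wₕ = Nₕ/N, N = 2783.
Private: Wₕ = 0.52102048; term = 0.52102048²·(1 − 0.23517241)·6890000/341 = 4195.0581.
Public: Wₕ = 0.47897952; term = 0.47897952²·(1 − 0.05626407)·1715000/75 = 4950.9352.
Sum = 9145.9933.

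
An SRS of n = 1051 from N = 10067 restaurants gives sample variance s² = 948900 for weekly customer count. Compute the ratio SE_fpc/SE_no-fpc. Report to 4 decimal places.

0.9464

f = n/N = 1051/10067 = 0.10440052.
SE_no-fpc = √(s²/n) = 30.047536; SE_fpc = √((1−f)s²/n) = 28.435822.
Ratio = √(1−f) = 0.94636118.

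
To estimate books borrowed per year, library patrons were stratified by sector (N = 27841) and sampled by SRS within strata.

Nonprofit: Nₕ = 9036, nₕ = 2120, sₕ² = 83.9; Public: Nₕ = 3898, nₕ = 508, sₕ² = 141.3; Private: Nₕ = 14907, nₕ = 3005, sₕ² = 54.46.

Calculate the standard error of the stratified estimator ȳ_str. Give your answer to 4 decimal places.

Var(ȳ_str) = Σₕ Wₕ²(1 − fₕ)sₕ²/nₕ with Wₕ = Nₕ/N, N = 27841.
Nonprofit: Wₕ = 0.32455731; term = 0.32455731²·(1 − 0.23461709)·83.9/2120 = 0.0031907123.
Public: Wₕ = 0.14000934; term = 0.14000934²·(1 − 0.13032324)·141.3/508 = 0.0047418774.
Private: Wₕ = 0.53543335; term = 0.53543335²·(1 − 0.20158315)·54.46/3005 = 0.0041483338.
Sum = 0.012080924.
SE = √(0.012080924) = 0.1099.

0.1099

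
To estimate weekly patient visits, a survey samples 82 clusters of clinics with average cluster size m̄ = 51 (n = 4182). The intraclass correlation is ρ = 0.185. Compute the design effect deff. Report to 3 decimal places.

10.250

deff = 1 + (51 − 1)·0.185 = 1 + 9.25 = 10.25.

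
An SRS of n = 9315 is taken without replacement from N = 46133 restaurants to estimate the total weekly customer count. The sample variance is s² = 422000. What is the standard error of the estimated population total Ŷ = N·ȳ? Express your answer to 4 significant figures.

Var(Ŷ) = N²·Var(ȳ) = N²·(1 − n/N)·s²/n.
f = 9315/46133 = 0.20191620; Var(ȳ) = 0.79808380·422000/9315 = 36.155809.
Var(Ŷ) = 46133² · 36.155809 = 7.6948734 × 10^10.
SE(Ŷ) = √(7.6948734 × 10^10) = 277400.

277400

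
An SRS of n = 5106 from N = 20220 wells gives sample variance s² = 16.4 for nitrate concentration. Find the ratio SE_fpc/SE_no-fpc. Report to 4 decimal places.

0.8646

f = n/N = 5106/20220 = 0.25252226.
SE_no-fpc = √(s²/n) = 0.056673694; SE_fpc = √((1−f)s²/n) = 0.048998259.
Ratio = √(1−f) = 0.86456795.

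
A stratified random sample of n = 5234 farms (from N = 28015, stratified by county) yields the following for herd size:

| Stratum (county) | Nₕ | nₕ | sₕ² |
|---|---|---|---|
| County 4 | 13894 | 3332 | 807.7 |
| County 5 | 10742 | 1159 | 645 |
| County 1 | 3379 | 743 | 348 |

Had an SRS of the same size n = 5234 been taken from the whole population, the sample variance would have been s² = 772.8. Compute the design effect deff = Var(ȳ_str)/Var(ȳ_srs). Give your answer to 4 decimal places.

1.0297

Var(ȳ_str) = Σ Wₕ²(1−fₕ)sₕ²/nₕ with Wₕ = Nₕ/28015:
  County 4: (13894/28015)²·(1−3332/13894)·807.7/3332 = 0.045324946
  County 5: (10742/28015)²·(1−1159/10742)·645/1159 = 0.072993075
  County 1: (3379/28015)²·(1−743/3379)·348/743 = 0.0053154835
  → Var(ȳ_str) = 0.1236335.
Var(ȳ_srs) = (1 − 5234/28015)·772.8/5234 = 0.12006476.
deff = 0.1236335 / 0.12006476 = 1.0297.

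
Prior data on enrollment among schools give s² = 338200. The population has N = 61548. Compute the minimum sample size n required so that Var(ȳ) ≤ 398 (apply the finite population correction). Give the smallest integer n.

Without fpc, n₀ = s²/D = 338200/398 = 849.7487.
With fpc, (1 − n/N)·s²/n ≤ D requires n ≥ n₀/(1 + n₀/N) = 849.7487/(1 + 849.7487/61548) = 838.1766.
Rounding up, n = 839.

839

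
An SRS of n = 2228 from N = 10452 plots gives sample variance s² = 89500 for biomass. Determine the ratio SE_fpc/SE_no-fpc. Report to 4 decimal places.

f = n/N = 2228/10452 = 0.21316494.
SE_no-fpc = √(s²/n) = 6.3380247; SE_fpc = √((1−f)s²/n) = 5.6220639.
Ratio = √(1−f) = 0.88703723.

0.8870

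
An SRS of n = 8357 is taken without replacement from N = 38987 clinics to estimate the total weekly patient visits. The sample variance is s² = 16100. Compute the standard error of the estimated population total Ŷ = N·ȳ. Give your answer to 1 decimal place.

47964.6

Var(Ŷ) = N²·Var(ȳ) = N²·(1 − n/N)·s²/n.
f = 8357/38987 = 0.21435350; Var(ȳ) = 0.78564650·16100/8357 = 1.5135705.
Var(Ŷ) = 38987² · 1.5135705 = 2.3006062 × 10^9.
SE(Ŷ) = √(2.3006062 × 10^9) = 47964.6.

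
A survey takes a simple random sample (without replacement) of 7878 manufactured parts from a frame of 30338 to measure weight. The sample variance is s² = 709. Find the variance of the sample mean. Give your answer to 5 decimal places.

Under SRS without replacement, Var(ȳ) = (1 − f)·s²/n with f = n/N = 7878/30338 = 0.25967434.
Var(ȳ) = (1 − 0.25967434)·709/7878 = 0.74032566·0.089997461 = 0.06662743.

0.06663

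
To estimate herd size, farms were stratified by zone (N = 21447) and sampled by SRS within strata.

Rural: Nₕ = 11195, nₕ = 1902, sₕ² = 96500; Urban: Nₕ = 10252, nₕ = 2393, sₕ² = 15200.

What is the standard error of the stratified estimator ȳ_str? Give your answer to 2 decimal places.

Var(ȳ_str) = Σₕ Wₕ²(1 − fₕ)sₕ²/nₕ with Wₕ = Nₕ/N, N = 21447.
Rural: Wₕ = 0.52198443; term = 0.52198443²·(1 − 0.16989728)·96500/1902 = 11.475292.
Urban: Wₕ = 0.47801557; term = 0.47801557²·(1 − 0.23341787)·15200/2393 = 1.1126118.
Sum = 12.587904.
SE = √(12.587904) = 3.55.

3.55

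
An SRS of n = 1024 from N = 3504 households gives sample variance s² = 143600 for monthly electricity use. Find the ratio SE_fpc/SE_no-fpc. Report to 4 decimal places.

f = n/N = 1024/3504 = 0.29223744.
SE_no-fpc = √(s²/n) = 11.84206; SE_fpc = √((1−f)s²/n) = 9.9625619.
Ratio = √(1−f) = 0.84128625.

0.8413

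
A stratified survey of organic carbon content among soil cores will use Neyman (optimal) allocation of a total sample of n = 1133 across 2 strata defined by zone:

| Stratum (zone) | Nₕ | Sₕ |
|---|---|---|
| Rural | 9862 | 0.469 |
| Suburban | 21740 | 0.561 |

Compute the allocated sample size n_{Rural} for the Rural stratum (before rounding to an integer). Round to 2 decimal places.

Neyman allocation: nₕ = n·NₕSₕ / Σⱼ NⱼSⱼ.
Σ NⱼSⱼ = 9862·0.469 + 21740·0.561 = 16821.418.
n_{Rural} = 1133·9862·0.469 / 16821.418 = 311.53.

311.53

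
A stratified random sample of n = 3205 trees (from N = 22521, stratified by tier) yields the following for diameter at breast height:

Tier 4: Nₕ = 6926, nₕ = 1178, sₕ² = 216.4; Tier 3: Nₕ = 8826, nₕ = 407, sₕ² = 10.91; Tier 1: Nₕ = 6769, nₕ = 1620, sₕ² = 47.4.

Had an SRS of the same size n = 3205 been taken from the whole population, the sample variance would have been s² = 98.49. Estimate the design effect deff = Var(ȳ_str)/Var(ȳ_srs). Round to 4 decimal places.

0.7724

Var(ȳ_str) = Σ Wₕ²(1−fₕ)sₕ²/nₕ with Wₕ = Nₕ/22521:
  Tier 4: (6926/22521)²·(1−1178/6926)·216.4/1178 = 0.014419024
  Tier 3: (8826/22521)²·(1−407/8826)·10.91/407 = 0.0039271676
  Tier 1: (6769/22521)²·(1−1620/6769)·47.4/1620 = 0.002010645
  → Var(ȳ_str) = 0.020356837.
Var(ȳ_srs) = (1 − 3205/22521)·98.49/3205 = 0.026356858.
deff = 0.020356837 / 0.026356858 = 0.7724.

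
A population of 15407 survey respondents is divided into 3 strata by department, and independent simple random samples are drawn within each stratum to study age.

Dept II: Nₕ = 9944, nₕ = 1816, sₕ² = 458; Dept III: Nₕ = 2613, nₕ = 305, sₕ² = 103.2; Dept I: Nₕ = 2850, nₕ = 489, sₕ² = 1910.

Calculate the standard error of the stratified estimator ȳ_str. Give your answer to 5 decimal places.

0.45298

Var(ȳ_str) = Σₕ Wₕ²(1 − fₕ)sₕ²/nₕ with Wₕ = Nₕ/N, N = 15407.
Dept II: Wₕ = 0.64542091; term = 0.64542091²·(1 − 0.18262269)·458/1816 = 0.085873325.
Dept III: Wₕ = 0.16959823; term = 0.16959823²·(1 − 0.11672407)·103.2/305 = 0.0085964454.
Dept I: Wₕ = 0.18498085; term = 0.18498085²·(1 − 0.17157895)·1910/489 = 0.11072079.
Sum = 0.20519056.
SE = √(0.20519056) = 0.45298.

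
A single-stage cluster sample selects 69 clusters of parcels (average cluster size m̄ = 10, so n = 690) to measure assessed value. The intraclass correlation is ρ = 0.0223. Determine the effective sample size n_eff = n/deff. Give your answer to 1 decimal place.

574.7

deff = 1 + (10 − 1)·0.0223 = 1 + 0.2007 = 1.2007.
n_eff = 690 / 1.2007 = 574.7.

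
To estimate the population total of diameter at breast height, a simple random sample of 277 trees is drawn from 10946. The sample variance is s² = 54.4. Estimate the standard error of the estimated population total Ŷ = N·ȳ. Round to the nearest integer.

4789

Var(Ŷ) = N²·Var(ȳ) = N²·(1 − n/N)·s²/n.
f = 277/10946 = 0.02530605; Var(ȳ) = 0.97469395·54.4/277 = 0.19142004.
Var(Ŷ) = 10946² · 0.19142004 = 2.2934976 × 10^7.
SE(Ŷ) = √(2.2934976 × 10^7) = 4789.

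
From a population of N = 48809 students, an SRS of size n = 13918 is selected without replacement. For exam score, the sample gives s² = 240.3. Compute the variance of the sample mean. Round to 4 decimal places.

Under SRS without replacement, Var(ȳ) = (1 − f)·s²/n with f = n/N = 13918/48809 = 0.28515233.
Var(ȳ) = (1 − 0.28515233)·240.3/13918 = 0.71484767·0.017265412 = 0.012342139.

0.0123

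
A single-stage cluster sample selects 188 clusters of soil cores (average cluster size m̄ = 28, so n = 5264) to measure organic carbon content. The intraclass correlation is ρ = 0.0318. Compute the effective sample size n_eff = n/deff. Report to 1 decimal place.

2832.2

deff = 1 + (28 − 1)·0.0318 = 1 + 0.8586 = 1.8586.
n_eff = 5264 / 1.8586 = 2832.2.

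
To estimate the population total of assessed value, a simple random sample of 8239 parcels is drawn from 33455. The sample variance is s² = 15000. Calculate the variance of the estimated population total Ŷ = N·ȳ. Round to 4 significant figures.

1.536 × 10^9

Var(Ŷ) = N²·Var(ȳ) = N²·(1 − n/N)·s²/n.
f = 8239/33455 = 0.24627111; Var(ȳ) = 0.75372889·15000/8239 = 1.3722458.
Var(Ŷ) = 33455² · 1.3722458 = 1.5358683 × 10^9.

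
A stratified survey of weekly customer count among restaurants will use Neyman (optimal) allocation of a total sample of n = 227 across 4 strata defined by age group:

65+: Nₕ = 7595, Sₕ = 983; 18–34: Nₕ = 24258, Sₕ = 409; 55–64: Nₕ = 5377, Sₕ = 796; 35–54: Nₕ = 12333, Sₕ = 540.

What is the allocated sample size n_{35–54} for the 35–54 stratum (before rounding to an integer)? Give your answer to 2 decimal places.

53.37

Neyman allocation: nₕ = n·NₕSₕ / Σⱼ NⱼSⱼ.
Σ NⱼSⱼ = 7595·983 + 24258·409 + 5377·796 + 12333·540 = 2.8327319 × 10^7.
n_{35–54} = 227·12333·540 / (2.8327319 × 10^7) = 53.37.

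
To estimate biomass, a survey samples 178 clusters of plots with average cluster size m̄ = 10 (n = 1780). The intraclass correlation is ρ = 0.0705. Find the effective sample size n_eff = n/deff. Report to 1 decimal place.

deff = 1 + (10 − 1)·0.0705 = 1 + 0.6345 = 1.6345.
n_eff = 1780 / 1.6345 = 1089.0.

1089.0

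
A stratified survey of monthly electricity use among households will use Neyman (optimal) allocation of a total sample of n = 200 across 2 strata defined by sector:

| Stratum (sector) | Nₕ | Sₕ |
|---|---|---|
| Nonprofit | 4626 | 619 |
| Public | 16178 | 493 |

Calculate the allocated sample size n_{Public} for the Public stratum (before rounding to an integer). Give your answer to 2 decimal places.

Neyman allocation: nₕ = n·NₕSₕ / Σⱼ NⱼSⱼ.
Σ NⱼSⱼ = 4626·619 + 16178·493 = 1.0839248 × 10^7.
n_{Public} = 200·16178·493 / (1.0839248 × 10^7) = 147.16.

147.16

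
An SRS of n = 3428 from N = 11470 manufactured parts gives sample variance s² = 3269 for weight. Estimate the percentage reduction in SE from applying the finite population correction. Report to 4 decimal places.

16.2663

f = n/N = 3428/11470 = 0.29886661.
SE_no-fpc = √(s²/n) = 0.97653329; SE_fpc = √((1−f)s²/n) = 0.81768754.
Ratio = √(1−f) = 0.83733708. Reduction = 100·(1 − 0.83733708) = 16.2663%.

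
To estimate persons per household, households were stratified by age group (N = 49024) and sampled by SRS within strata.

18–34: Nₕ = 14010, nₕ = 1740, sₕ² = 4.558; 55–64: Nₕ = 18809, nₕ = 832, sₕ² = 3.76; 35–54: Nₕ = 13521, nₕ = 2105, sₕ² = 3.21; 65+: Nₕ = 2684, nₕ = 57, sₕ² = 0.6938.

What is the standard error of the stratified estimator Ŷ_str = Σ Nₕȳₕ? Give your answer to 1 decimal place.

Var(Ŷ_str) = Σₕ Nₕ²(1 − fₕ)sₕ²/nₕ.
18–34: 14010²·(1 − 1740/14010)·4.558/1740 = 450306.04.
55–64: 18809²·(1 − 832/18809)·3.76/832 = 1.5280848 × 10^6.
35–54: 13521²·(1 − 2105/13521)·3.21/2105 = 235383.33.
65+: 2684²·(1 − 57/2684)·0.6938/57 = 85822.67.
Sum = 2.2995968 × 10^6.
SE = √(2.2995968 × 10^6) = 1516.4.

1516.4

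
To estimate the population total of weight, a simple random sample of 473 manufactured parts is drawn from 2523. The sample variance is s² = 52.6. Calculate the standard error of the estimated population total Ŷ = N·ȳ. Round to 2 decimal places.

Var(Ŷ) = N²·Var(ȳ) = N²·(1 − n/N)·s²/n.
f = 473/2523 = 0.18747523; Var(ȳ) = 0.81252477·52.6/473 = 0.090356877.
Var(Ŷ) = 2523² · 0.090356877 = 575169.32.
SE(Ŷ) = √(575169.32) = 758.40.

758.40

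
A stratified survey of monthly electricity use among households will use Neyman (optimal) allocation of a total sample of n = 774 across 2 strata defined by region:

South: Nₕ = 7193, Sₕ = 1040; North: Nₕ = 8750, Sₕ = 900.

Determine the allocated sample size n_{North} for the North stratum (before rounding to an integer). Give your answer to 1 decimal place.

Neyman allocation: nₕ = n·NₕSₕ / Σⱼ NⱼSⱼ.
Σ NⱼSⱼ = 7193·1040 + 8750·900 = 1.535572 × 10^7.
n_{North} = 774·8750·900 / (1.535572 × 10^7) = 396.9.

396.9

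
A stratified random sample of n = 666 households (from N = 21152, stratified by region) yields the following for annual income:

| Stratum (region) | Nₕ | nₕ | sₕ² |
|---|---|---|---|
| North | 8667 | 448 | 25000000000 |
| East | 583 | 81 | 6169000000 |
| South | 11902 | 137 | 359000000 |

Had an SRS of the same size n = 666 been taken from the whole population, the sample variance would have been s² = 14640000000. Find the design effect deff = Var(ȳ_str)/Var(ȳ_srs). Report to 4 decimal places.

0.4582

Var(ȳ_str) = Σ Wₕ²(1−fₕ)sₕ²/nₕ with Wₕ = Nₕ/21152:
  North: (8667/21152)²·(1−448/8667)·25000000000/448 = 8.8847845 × 10^6
  East: (583/21152)²·(1−81/583)·6169000000/81 = 49819.475
  South: (11902/21152)²·(1−137/11902)·359000000/137 = 820130.35
  → Var(ȳ_str) = 9.7547343 × 10^6.
Var(ȳ_srs) = (1 − 666/21152)·14640000000/666 = 2.1289849 × 10^7.
deff = (9.7547343 × 10^6) / (2.1289849 × 10^7) = 0.4582.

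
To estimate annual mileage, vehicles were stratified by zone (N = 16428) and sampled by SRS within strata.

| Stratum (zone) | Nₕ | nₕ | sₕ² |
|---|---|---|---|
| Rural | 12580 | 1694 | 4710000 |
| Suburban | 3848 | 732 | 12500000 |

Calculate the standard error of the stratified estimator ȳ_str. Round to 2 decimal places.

Var(ȳ_str) = Σₕ Wₕ²(1 − fₕ)sₕ²/nₕ with Wₕ = Nₕ/N, N = 16428.
Rural: Wₕ = 0.76576577; term = 0.76576577²·(1 − 0.13465819)·4710000/1694 = 1410.8703.
Suburban: Wₕ = 0.23423423; term = 0.23423423²·(1 − 0.19022869)·12500000/732 = 758.68598.
Sum = 2169.5563.
SE = √(2169.5563) = 46.58.

46.58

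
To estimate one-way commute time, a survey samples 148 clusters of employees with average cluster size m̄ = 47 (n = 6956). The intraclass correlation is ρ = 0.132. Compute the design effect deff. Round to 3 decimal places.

deff = 1 + (47 − 1)·0.132 = 1 + 6.072 = 7.072.

7.072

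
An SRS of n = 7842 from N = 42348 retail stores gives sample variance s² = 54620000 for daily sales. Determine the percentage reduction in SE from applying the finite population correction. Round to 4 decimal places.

f = n/N = 7842/42348 = 0.18517994.
SE_no-fpc = √(s²/n) = 83.456935; SE_fpc = √((1−f)s²/n) = 75.334392.
Ratio = √(1−f) = 0.90267384. Reduction = 100·(1 − 0.90267384) = 9.7326%.

9.7326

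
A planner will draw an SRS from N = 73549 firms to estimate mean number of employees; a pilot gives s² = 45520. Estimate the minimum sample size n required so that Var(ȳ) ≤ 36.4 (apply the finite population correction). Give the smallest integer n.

1230

Without fpc, n₀ = s²/D = 45520/36.4 = 1250.5495.
With fpc, (1 − n/N)·s²/n ≤ D requires n ≥ n₀/(1 + n₀/N) = 1250.5495/(1 + 1250.5495/73549) = 1229.6420.
Rounding up, n = 1230.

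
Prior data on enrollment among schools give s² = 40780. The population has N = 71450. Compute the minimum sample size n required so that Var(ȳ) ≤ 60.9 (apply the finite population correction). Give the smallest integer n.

Without fpc, n₀ = s²/D = 40780/60.9 = 669.6223.
With fpc, (1 − n/N)·s²/n ≤ D requires n ≥ n₀/(1 + n₀/N) = 669.6223/(1 + 669.6223/71450) = 663.4049.
Rounding up, n = 664.

664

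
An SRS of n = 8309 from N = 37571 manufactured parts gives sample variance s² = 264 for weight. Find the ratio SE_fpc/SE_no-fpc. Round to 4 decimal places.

0.8825

f = n/N = 8309/37571 = 0.22115461.
SE_no-fpc = √(s²/n) = 0.1782492; SE_fpc = √((1−f)s²/n) = 0.15730887.
Ratio = √(1−f) = 0.88252217.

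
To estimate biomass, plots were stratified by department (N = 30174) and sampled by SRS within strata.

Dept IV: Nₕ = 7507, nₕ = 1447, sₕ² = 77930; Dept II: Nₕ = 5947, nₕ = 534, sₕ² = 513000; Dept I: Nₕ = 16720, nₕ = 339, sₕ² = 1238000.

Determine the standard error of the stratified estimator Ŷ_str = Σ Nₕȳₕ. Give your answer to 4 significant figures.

Var(Ŷ_str) = Σₕ Nₕ²(1 − fₕ)sₕ²/nₕ.
Dept IV: 7507²·(1 − 1447/7507)·77930/1447 = 2.4500513 × 10^9.
Dept II: 5947²·(1 − 534/5947)·513000/534 = 3.0925168 × 10^10.
Dept I: 16720²·(1 − 339/16720)·1238000/339 = 1.0002248 × 10^12.
Sum = 1.0336 × 10^12.
SE = √(1.0336 × 10^12) = 1.017 × 10^6.

1.017 × 10^6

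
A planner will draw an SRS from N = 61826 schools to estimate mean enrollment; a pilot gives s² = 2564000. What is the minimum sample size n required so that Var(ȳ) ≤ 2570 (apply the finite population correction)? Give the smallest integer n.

982

Without fpc, n₀ = s²/D = 2564000/2570 = 997.6654.
With fpc, (1 − n/N)·s²/n ≤ D requires n ≥ n₀/(1 + n₀/N) = 997.6654/(1 + 997.6654/61826) = 981.8221.
Rounding up, n = 982.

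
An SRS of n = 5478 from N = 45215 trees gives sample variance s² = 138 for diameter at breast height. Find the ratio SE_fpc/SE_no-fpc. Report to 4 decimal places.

0.9375

f = n/N = 5478/45215 = 0.12115448.
SE_no-fpc = √(s²/n) = 0.15871886; SE_fpc = √((1−f)s²/n) = 0.14879379.
Ratio = √(1−f) = 0.93746761.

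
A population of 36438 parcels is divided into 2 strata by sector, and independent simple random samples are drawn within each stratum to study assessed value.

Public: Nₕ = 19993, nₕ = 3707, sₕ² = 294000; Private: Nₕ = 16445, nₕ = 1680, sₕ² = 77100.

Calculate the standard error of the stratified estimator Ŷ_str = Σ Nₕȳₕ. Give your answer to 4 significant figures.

192300

Var(Ŷ_str) = Σₕ Nₕ²(1 − fₕ)sₕ²/nₕ.
Public: 19993²·(1 − 3707/19993)·294000/3707 = 2.5823621 × 10^10.
Private: 16445²·(1 − 1680/16445)·77100/1680 = 1.1143264 × 10^10.
Sum = 3.6966885 × 10^10.
SE = √(3.6966885 × 10^10) = 192300.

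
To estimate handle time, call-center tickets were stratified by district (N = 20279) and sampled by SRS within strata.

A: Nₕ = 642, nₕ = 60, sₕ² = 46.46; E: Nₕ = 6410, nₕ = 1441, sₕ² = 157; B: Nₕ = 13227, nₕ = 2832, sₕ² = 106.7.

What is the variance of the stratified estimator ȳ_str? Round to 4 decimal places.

0.0217

Var(ȳ_str) = Σₕ Wₕ²(1 − fₕ)sₕ²/nₕ with Wₕ = Nₕ/N, N = 20279.
A: Wₕ = 0.03165837; term = 0.03165837²·(1 − 0.09345794)·46.46/60 = 7.0354665 × 10^-4.
E: Wₕ = 0.31609054; term = 0.31609054²·(1 − 0.22480499)·157/1441 = 0.008438585.
B: Wₕ = 0.65225110; term = 0.65225110²·(1 − 0.21410751)·106.7/2832 = 0.012596908.
Sum = 0.02173904.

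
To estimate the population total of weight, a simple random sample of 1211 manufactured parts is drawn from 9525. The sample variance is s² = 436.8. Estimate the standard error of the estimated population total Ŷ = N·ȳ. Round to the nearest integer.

5344

Var(Ŷ) = N²·Var(ȳ) = N²·(1 − n/N)·s²/n.
f = 1211/9525 = 0.12713911; Var(ȳ) = 0.87286089·436.8/1211 = 0.31483537.
Var(Ŷ) = 9525² · 0.31483537 = 2.8563636 × 10^7.
SE(Ŷ) = √(2.8563636 × 10^7) = 5344.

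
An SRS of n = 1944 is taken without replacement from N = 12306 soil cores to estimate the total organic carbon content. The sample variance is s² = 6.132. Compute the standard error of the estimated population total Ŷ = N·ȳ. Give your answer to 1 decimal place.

Var(Ŷ) = N²·Var(ȳ) = N²·(1 − n/N)·s²/n.
f = 1944/12306 = 0.15797172; Var(ȳ) = 0.84202828·6.132/1944 = 0.0026560275.
Var(Ŷ) = 12306² · 0.0026560275 = 402222.53.
SE(Ŷ) = √(402222.53) = 634.2.

634.2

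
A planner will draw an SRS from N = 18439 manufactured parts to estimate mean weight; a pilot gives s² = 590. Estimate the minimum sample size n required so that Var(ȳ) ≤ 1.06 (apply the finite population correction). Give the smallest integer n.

Without fpc, n₀ = s²/D = 590/1.06 = 556.6038.
With fpc, (1 − n/N)·s²/n ≤ D requires n ≥ n₀/(1 + n₀/N) = 556.6038/(1 + 556.6038/18439) = 540.2944.
Rounding up, n = 541.

541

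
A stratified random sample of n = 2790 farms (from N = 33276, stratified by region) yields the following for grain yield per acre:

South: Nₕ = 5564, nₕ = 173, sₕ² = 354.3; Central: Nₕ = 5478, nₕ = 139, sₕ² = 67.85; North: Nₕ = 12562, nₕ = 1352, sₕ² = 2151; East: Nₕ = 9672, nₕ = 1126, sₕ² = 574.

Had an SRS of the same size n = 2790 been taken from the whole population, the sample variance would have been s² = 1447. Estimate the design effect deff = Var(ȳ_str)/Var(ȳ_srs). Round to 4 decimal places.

0.6498

Var(ȳ_str) = Σ Wₕ²(1−fₕ)sₕ²/nₕ with Wₕ = Nₕ/33276:
  South: (5564/33276)²·(1−173/5564)·354.3/173 = 0.055477805
  Central: (5478/33276)²·(1−139/5478)·67.85/139 = 0.012893023
  North: (12562/33276)²·(1−1352/12562)·2151/1352 = 0.20233261
  East: (9672/33276)²·(1−1126/9672)·574/1126 = 0.038053135
  → Var(ȳ_str) = 0.30875657.
Var(ȳ_srs) = (1 − 2790/33276)·1447/2790 = 0.4751532.
deff = 0.30875657 / 0.4751532 = 0.6498.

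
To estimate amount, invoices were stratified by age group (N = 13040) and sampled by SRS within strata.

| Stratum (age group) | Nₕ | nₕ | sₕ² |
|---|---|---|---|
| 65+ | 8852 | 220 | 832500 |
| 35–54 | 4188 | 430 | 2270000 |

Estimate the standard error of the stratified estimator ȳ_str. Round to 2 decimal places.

46.79

Var(ȳ_str) = Σₕ Wₕ²(1 − fₕ)sₕ²/nₕ with Wₕ = Nₕ/N, N = 13040.
65+: Wₕ = 0.67883436; term = 0.67883436²·(1 − 0.02485314)·832500/220 = 1700.4318.
35–54: Wₕ = 0.32116564; term = 0.32116564²·(1 − 0.10267431)·2270000/430 = 488.61373.
Sum = 2189.0455.
SE = √(2189.0455) = 46.79.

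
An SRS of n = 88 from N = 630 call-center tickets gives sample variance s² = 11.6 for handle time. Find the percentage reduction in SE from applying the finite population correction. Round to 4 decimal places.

f = n/N = 88/630 = 0.13968254.
SE_no-fpc = √(s²/n) = 0.36306774; SE_fpc = √((1−f)s²/n) = 0.33675731.
Ratio = √(1−f) = 0.92753300. Reduction = 100·(1 − 0.92753300) = 7.2467%.

7.2467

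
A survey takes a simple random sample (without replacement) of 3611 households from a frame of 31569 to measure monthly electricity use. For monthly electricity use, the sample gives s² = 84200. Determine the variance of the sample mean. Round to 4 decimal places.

Under SRS without replacement, Var(ȳ) = (1 − f)·s²/n with f = n/N = 3611/31569 = 0.11438436.
Var(ȳ) = (1 − 0.11438436)·84200/3611 = 0.88561564·23.317641 = 20.650467.

20.6505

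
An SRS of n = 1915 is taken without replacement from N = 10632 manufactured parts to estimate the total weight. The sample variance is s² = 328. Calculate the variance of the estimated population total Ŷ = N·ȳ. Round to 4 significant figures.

1.587 × 10^7

Var(Ŷ) = N²·Var(ȳ) = N²·(1 − n/N)·s²/n.
f = 1915/10632 = 0.18011663; Var(ȳ) = 0.81988337·328/1915 = 0.14042911.
Var(Ŷ) = 10632² · 0.14042911 = 1.5874026 × 10^7.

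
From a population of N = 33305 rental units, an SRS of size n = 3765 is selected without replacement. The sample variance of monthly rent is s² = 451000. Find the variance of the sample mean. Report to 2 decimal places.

106.25

Under SRS without replacement, Var(ȳ) = (1 − f)·s²/n with f = n/N = 3765/33305 = 0.11304609.
Var(ȳ) = (1 − 0.11304609)·451000/3765 = 0.88695391·119.78752 = 106.24601.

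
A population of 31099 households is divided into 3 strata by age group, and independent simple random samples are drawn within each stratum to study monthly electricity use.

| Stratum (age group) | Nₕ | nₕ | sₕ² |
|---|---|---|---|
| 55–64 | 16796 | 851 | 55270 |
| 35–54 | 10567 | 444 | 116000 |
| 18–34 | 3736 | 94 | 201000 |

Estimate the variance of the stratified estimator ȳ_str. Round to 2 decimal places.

76.96

Var(ȳ_str) = Σₕ Wₕ²(1 − fₕ)sₕ²/nₕ with Wₕ = Nₕ/N, N = 31099.
55–64: Wₕ = 0.54008167; term = 0.54008167²·(1 − 0.05066683)·55270/851 = 17.984462.
35–54: Wₕ = 0.33978585; term = 0.33978585²·(1 − 0.04201760)·116000/444 = 28.896358.
18–34: Wₕ = 0.12013248; term = 0.12013248²·(1 − 0.02516060)·201000/94 = 30.083071.
Sum = 76.963891.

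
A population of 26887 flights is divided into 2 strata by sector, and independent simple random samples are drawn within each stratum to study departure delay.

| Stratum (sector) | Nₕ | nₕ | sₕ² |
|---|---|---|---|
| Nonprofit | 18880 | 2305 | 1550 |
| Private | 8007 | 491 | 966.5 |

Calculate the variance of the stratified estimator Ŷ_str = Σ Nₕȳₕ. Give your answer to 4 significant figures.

3.289 × 10^8

Var(Ŷ_str) = Σₕ Nₕ²(1 − fₕ)sₕ²/nₕ.
Nonprofit: 18880²·(1 − 2305/18880)·1550/2305 = 2.1043419 × 10^8.
Private: 8007²·(1 − 491/8007)·966.5/491 = 1.1846143 × 10^8.
Sum = 3.2889562 × 10^8.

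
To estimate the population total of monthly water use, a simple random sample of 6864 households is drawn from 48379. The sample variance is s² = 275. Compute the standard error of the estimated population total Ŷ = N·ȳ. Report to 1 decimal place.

Var(Ŷ) = N²·Var(ȳ) = N²·(1 − n/N)·s²/n.
f = 6864/48379 = 0.14187974; Var(ȳ) = 0.85812026·275/6864 = 0.034379818.
Var(Ŷ) = 48379² · 0.034379818 = 8.0466914 × 10^7.
SE(Ŷ) = √(8.0466914 × 10^7) = 8970.3.

8970.3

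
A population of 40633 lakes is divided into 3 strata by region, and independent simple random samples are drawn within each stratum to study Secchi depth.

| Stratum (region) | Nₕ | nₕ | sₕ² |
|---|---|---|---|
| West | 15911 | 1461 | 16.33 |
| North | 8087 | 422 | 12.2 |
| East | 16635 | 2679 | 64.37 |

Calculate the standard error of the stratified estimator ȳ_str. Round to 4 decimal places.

Var(ȳ_str) = Σₕ Wₕ²(1 − fₕ)sₕ²/nₕ with Wₕ = Nₕ/N, N = 40633.
West: Wₕ = 0.39157827; term = 0.39157827²·(1 − 0.09182327)·16.33/1461 = 0.0015564799.
North: Wₕ = 0.19902542; term = 0.19902542²·(1 − 0.05218252)·12.2/422 = 0.0010853985.
East: Wₕ = 0.40939630; term = 0.40939630²·(1 − 0.16104599)·64.37/2679 = 0.0033786001.
Sum = 0.0060204785.
SE = √(0.0060204785) = 0.0776.

0.0776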